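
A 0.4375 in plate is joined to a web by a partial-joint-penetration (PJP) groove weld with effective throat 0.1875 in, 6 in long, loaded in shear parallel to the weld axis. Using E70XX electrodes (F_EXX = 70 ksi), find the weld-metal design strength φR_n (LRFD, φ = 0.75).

φR_n ≈ 35.4 kip

Effective throat (given) t_e = 0.1875 in.
A_we = 0.1875 × 6 = 1.125 in².
F_nw = 0.6 F_EXX = 42 ksi.
φR_n = 0.75 × 42 × 1.125 = 35.44 kip.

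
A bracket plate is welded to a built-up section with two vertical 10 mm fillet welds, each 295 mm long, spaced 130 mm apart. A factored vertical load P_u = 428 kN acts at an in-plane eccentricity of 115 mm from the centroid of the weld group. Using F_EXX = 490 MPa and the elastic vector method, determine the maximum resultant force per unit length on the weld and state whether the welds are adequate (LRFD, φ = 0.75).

Total weld length L_w = 590 mm. Treat welds as unit-width lines.
Polar moment about centroid: J = 2[d³/12 + d(b/2)²] = 2[295³/12 + 295×65²] = 6771000 mm³.
Direct shear f_v = P/L_w = 428×10³ / 590 = 725.4 N/mm (vertical).
Torsion M = P·e = 428×10³ × 115 = 49220000 N·mm.
Critical point at (x, y) = (65, 147.5) from centroid. f_tx = M·y/J = 1072 N/mm; f_ty = M·x/J = 472.5 N/mm.
Resultant f_max = √[f_tx² + (f_v + f_ty)²] = √[1072² + (725.4 + 472.5)²] = 1608 N/mm.
Capacity per unit length: φr_n = 0.75 × 0.6 × 490 × (0.707 × 10) = 1559 N/mm.
1608 > 1559 → NOT adequate.

f_max ≈ 1610 N/mm; NOT adequate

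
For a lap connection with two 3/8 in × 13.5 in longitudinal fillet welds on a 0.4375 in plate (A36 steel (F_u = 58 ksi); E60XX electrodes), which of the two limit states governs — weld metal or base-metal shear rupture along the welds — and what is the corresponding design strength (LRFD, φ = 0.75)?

φR_n ≈ 193 kips (weld metal governs)

E60XX → F_EXX = 60 ksi.
t_e = 0.707 × 0.375 = 0.2651 in; L = 27 in.
Weld metal: φR_n = 0.75 × 0.6 × 60 × 0.2651 × 27 = 193.3 kips.
Base metal (shear rupture): φR_n = 0.75 × 0.6 × 58 × 0.4375 × 27 = 308.3 kips.
Governing: weld metal.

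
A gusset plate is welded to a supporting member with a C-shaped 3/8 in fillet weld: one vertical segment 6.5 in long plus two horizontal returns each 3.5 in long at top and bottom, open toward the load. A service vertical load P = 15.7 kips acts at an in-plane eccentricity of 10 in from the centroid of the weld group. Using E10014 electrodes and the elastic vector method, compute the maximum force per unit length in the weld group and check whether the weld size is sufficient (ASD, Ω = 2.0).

E100XX → F_EXX = 100 ksi.
Total weld length L_w = 13.5 in. Treat welds as unit-width lines.
Centroid: x̄ = 2×3.5×1.75 / 13.5 = 0.9074 in from the vertical weld.
Polar moment about centroid: J = I_x + I_y = [6.5³/12 + 2×3.5×3.25²] + [6.5×0.9074² + 2(3.5³/12 + 3.5×0.8426²)] = 114.3 in³.
Direct shear f_v = P/L_w = 15.7 / 13.5 = 1.163 kip/in (vertical).
Torsion M = P·e = 15.7 × 10 = 157 kip·in.
Critical point at (x, y) = (2.593, 3.25) from centroid. f_tx = M·y/J = 4.465 kip/in; f_ty = M·x/J = 3.561 kip/in.
Resultant f_max = √[f_tx² + (f_v + f_ty)²] = √[4.465² + (1.163 + 3.561)²] = 6.5 kip/in.
Capacity per unit length: r_n/Ω = (1/2.0) × 0.6 × 100 × (0.707 × 0.375) = 7.954 kip/in.
6.5 ≤ 7.954 → adequate.

f_max ≈ 6.5 kip/in; adequate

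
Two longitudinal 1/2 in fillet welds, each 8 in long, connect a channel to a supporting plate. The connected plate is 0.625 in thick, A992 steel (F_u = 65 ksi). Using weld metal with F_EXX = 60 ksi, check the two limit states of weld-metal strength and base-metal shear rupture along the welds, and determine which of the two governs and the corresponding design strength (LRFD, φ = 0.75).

t_e = 0.707 × 0.5 = 0.3535 in; L = 16 in.
Weld metal: φR_n = 0.75 × 0.6 × 60 × 0.3535 × 16 = 152.7 kips.
Base metal (shear rupture): φR_n = 0.75 × 0.6 × 65 × 0.625 × 16 = 292.5 kips.
Governing: weld metal.

φR_n ≈ 153 kips (weld metal governs)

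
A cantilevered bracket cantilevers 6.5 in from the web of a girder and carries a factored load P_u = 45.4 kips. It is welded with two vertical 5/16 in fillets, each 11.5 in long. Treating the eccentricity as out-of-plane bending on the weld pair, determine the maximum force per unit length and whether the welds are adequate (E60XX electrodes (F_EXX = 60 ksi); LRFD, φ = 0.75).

L_w = 2 × 11.5 = 23 in; section modulus (unit throat) S = 2 × L²/6 = 44.08 in².
Direct shear f_v = P/L_w = 45.4/23 = 1.974 kip/in.
Moment M = P × e = 45.4 × 6.5 = 295.1 kip·in; bending f_b = M/S = 6.694 kip/in.
f_max = √(f_v² + f_b²) = √(1.974² + 6.694²) = 6.979 kip/in.
φr_n = 0.75 × 0.6 × 60 × (0.707 × 0.3125) = 5.965 kip/in → NOT adequate.

f_max ≈ 6.98 kip/in; NOT adequate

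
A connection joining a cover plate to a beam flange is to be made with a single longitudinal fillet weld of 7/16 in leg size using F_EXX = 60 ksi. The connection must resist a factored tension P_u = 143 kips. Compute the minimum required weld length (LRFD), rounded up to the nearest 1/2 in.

Throat t_e = 0.707 × 0.4375 = 0.3093 in.
φr_n = 0.75 × 0.6 × 60 × 0.3093 = 8.351 kips/in.
L_req = P_u / φr_n = 143 / 8.351 = 17.12 in total.
Round up → use L = 17.5 in.

L = 17.5 in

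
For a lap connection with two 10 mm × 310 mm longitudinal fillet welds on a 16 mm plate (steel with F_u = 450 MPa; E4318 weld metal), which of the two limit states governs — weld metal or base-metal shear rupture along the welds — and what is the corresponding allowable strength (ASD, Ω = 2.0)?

E43XX → F_EXX = 430 MPa.
t_e = 0.707 × 10 = 7.07 mm; L = 620 mm.
Weld metal: R_n/Ω = (1/2.0) × 0.6 × 430 × 7.07 × 620 × 10⁻³ = 565.5 kN.
Base metal (shear rupture): R_n/Ω = (1/2.0) × 0.6 × 450 × 16 × 620 × 10⁻³ = 1339 kN.
Governing: weld metal.

R_n/Ω ≈ 565 kN (weld metal governs)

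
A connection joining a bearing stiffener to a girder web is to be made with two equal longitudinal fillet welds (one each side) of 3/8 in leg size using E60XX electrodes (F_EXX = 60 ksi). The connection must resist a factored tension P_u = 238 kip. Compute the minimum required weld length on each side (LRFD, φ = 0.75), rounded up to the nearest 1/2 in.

Throat t_e = 0.707 × 0.375 = 0.2651 in.
φr_n = 0.75 × 0.6 × 60 × 0.2651 = 7.158 kip/in.
L_req = P_u / φr_n = 238 / 7.158 = 33.25 in total.
Per side: 33.25 / 2 = 16.62 in.
Round up → use L = 17 in on each side.

L = 17 in on each side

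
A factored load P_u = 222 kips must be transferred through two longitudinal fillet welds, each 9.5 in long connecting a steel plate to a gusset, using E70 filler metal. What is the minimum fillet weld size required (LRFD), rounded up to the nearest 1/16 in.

E70XX → F_EXX = 70 ksi.
Total weld length L = 19 in.
Required throat t_e = P_u / (φ × 0.6 F_EXX × L) = 222 / (0.75 × 0.6 × 70 × 19) = 0.3709 in.
Required leg w = t_e / 0.707 = 0.5246 in → use 9/16 in.

w = 9/16 in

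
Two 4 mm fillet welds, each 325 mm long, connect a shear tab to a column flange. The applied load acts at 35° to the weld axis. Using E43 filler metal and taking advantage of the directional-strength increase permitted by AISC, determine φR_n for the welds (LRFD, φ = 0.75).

E43XX → F_EXX = 430 MPa.
t_e = 0.707 × 4 = 2.828 mm; A_we = 2.828 × 650 = 1838 mm².
Directional factor: 1.0 + 0.5 sin^1.5(35°) = 1.217.
F_nw = 0.6 × 430 × 1.217 = 314 MPa.
φR_n = 0.75 × 314 × 1838 × 10⁻³ = 432.9 kN.

φR_n ≈ 433 kN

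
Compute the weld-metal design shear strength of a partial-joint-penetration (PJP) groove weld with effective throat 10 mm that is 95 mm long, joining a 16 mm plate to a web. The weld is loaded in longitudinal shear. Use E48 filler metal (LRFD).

E48XX → F_EXX = 480 MPa.
Effective throat (given) t_e = 10 mm.
A_we = 10 × 95 = 950 mm².
F_nw = 0.6 F_EXX = 288 MPa.
φR_n = 0.75 × 288 × 950 × 10⁻³ = 205.2 kN.

φR_n ≈ 205 kN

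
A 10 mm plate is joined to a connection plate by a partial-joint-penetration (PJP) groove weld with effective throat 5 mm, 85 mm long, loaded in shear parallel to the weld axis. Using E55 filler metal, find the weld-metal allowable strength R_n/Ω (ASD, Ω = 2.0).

E55XX → F_EXX = 550 MPa.
Effective throat (given) t_e = 5 mm.
A_we = 5 × 85 = 425 mm².
F_nw = 0.6 F_EXX = 330 MPa.
R_n/Ω = (330 × 425) / 2.0 × 10⁻³ = 70.12 kN.

R_n/Ω ≈ 70.1 kN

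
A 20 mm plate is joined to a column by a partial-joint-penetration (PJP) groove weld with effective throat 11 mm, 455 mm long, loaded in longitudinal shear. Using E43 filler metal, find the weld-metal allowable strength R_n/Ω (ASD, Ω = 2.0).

R_n/Ω ≈ 646 kN

E43XX → F_EXX = 430 MPa.
Effective throat (given) t_e = 11 mm.
A_we = 11 × 455 = 5005 mm².
F_nw = 0.6 F_EXX = 258 MPa.
R_n/Ω = (258 × 5005) / 2.0 × 10⁻³ = 645.6 kN.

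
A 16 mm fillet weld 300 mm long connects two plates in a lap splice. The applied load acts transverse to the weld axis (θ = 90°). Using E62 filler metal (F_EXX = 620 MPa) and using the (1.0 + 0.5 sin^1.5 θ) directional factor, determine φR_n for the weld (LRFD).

t_e = 0.707 × 16 = 11.31 mm; A_we = 11.31 × 300 = 3394 mm².
Directional factor: 1.0 + 0.5 sin^1.5(90°) = 1.5.
F_nw = 0.6 × 620 × 1.5 = 558 MPa.
φR_n = 0.75 × 558 × 3394 × 10⁻³ = 1420 kN.

φR_n ≈ 1420 kN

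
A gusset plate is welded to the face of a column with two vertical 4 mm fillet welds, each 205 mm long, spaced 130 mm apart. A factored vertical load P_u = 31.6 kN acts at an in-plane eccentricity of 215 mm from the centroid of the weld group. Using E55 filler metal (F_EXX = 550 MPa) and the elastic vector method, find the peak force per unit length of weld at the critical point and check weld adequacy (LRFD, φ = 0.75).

Total weld length L_w = 410 mm. Treat welds as unit-width lines.
Polar moment about centroid: J = 2[d³/12 + d(b/2)²] = 2[205³/12 + 205×65²] = 3168000 mm³.
Direct shear f_v = P/L_w = 31.6×10³ / 410 = 77.07 N/mm (vertical).
Torsion M = P·e = 31.6×10³ × 215 = 6794000 N·mm.
Critical point at (x, y) = (65, 102.5) from centroid. f_tx = M·y/J = 219.8 N/mm; f_ty = M·x/J = 139.4 N/mm.
Resultant f_max = √[f_tx² + (f_v + f_ty)²] = √[219.8² + (77.07 + 139.4)²] = 308.5 N/mm.
Capacity per unit length: φr_n = 0.75 × 0.6 × 550 × (0.707 × 4) = 699.9 N/mm.
308.5 ≤ 699.9 → adequate.

f_max ≈ 309 N/mm; adequate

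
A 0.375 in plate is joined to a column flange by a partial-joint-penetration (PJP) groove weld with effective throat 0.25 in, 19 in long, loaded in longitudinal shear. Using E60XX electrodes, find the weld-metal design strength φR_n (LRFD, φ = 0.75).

E60XX → F_EXX = 60 ksi.
Effective throat (given) t_e = 0.25 in.
A_we = 0.25 × 19 = 4.75 in².
F_nw = 0.6 F_EXX = 36 ksi.
φR_n = 0.75 × 36 × 4.75 = 128.2 kips.

φR_n ≈ 128 kips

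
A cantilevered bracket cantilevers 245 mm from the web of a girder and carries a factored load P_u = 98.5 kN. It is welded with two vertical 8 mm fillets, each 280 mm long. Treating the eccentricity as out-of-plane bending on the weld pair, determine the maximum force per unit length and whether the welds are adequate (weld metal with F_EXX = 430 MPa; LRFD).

L_w = 2 × 280 = 560 mm; section modulus (unit throat) S = 2 × L²/6 = 26130 mm².
Direct shear f_v = P/L_w = 98.5×10³/560 = 175.9 N/mm.
Moment M = P × e = 98.5×10³ × 245 = 24132000 N·mm; bending f_b = M/S = 923.4 N/mm.
f_max = √(f_v² + f_b²) = √(175.9² + 923.4²) = 940 N/mm.
φr_n = 0.75 × 0.6 × 430 × (0.707 × 8) = 1094 N/mm → adequate.

f_max ≈ 940 N/mm; adequate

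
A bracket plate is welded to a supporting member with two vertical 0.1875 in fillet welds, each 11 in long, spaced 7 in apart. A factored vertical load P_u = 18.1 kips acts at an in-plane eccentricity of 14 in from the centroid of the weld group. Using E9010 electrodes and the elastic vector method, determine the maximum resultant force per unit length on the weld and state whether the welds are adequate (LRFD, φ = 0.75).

f_max ≈ 3.87 kip/in; adequate

E90XX → F_EXX = 90 ksi.
Total weld length L_w = 22 in. Treat welds as unit-width lines.
Polar moment about centroid: J = 2[d³/12 + d(b/2)²] = 2[11³/12 + 11×3.5²] = 491.3 in³.
Direct shear f_v = P/L_w = 18.1 / 22 = 0.8227 kip/in (vertical).
Torsion M = P·e = 18.1 × 14 = 253.4 kip·in.
Critical point at (x, y) = (3.5, 5.5) from centroid. f_tx = M·y/J = 2.837 kip/in; f_ty = M·x/J = 1.805 kip/in.
Resultant f_max = √[f_tx² + (f_v + f_ty)²] = √[2.837² + (0.8227 + 1.805)²] = 3.867 kip/in.
Capacity per unit length: φr_n = 0.75 × 0.6 × 90 × (0.707 × 0.1875) = 5.369 kip/in.
3.867 ≤ 5.369 → adequate.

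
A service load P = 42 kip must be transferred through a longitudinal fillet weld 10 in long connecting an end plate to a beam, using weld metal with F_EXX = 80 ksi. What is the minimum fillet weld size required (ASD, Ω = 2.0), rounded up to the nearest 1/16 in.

Total weld length L = 10 in.
Required throat t_e = P × Ω / (0.6 F_EXX × L) = 42 × 2.0 / (0.6 × 80 × 10) = 0.175 in.
Required leg w = t_e / 0.707 = 0.2475 in → use 1/4 in.

w = 1/4 in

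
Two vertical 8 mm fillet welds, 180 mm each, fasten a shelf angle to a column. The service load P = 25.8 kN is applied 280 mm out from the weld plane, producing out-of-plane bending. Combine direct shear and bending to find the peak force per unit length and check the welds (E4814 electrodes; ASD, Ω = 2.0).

f_max ≈ 673 N/mm; adequate

E48XX → F_EXX = 480 MPa.
L_w = 2 × 180 = 360 mm; section modulus (unit throat) S = 2 × L²/6 = 10800 mm².
Direct shear f_v = P/L_w = 25.8×10³/360 = 71.67 N/mm.
Moment M = P × e = 25.8×10³ × 280 = 7224000 N·mm; bending f_b = M/S = 668.9 N/mm.
f_max = √(f_v² + f_b²) = √(71.67² + 668.9²) = 672.7 N/mm.
r_n/Ω = (1/2.0) × 0.6 × 480 × (0.707 × 8) = 814.5 N/mm → adequate.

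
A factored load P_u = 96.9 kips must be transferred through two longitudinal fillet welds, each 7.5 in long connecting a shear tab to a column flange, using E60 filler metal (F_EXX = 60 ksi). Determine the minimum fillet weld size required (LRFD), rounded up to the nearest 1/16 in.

w = 3/8 in

Total weld length L = 15 in.
Required throat t_e = P_u / (φ × 0.6 F_EXX × L) = 96.9 / (0.75 × 0.6 × 60 × 15) = 0.2393 in.
Required leg w = t_e / 0.707 = 0.3384 in → use 3/8 in.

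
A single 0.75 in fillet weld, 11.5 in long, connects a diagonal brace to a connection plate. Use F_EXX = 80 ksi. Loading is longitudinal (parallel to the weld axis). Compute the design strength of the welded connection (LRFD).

φR_n ≈ 220 kip

Effective throat t_e = 0.707 × 0.75 = 0.5302 in.
Total length L = 11.5 in; A_we = 0.5302 × 11.5 = 6.098 in².
F_nw = 0.6 F_EXX = 0.6 × 80 = 48 ksi.
φR_n = 0.75 × 48 × 6.098 = 219.5 kip.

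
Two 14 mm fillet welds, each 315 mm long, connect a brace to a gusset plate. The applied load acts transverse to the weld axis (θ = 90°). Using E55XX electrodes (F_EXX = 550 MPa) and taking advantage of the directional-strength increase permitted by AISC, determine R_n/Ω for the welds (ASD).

R_n/Ω ≈ 1540 kN

t_e = 0.707 × 14 = 9.898 mm; A_we = 9.898 × 630 = 6236 mm².
Directional factor: 1.0 + 0.5 sin^1.5(90°) = 1.5.
F_nw = 0.6 × 550 × 1.5 = 495 MPa.
R_n/Ω = (495 × 6236) / 2.0 × 10⁻³ = 1543 kN.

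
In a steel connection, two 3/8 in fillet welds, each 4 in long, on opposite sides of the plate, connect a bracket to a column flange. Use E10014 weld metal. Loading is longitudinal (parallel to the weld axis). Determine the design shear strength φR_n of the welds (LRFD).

E100XX → F_EXX = 100 ksi.
Effective throat t_e = 0.707 × 0.375 = 0.2651 in.
Total length L = 8 in; A_we = 0.2651 × 8 = 2.121 in².
F_nw = 0.6 F_EXX = 0.6 × 100 = 60 ksi.
φR_n = 0.75 × 60 × 2.121 = 95.45 kip.

φR_n ≈ 95.4 kip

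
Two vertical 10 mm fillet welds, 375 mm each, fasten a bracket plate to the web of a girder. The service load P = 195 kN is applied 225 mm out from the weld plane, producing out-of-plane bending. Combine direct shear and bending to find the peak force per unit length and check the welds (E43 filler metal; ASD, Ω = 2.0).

f_max ≈ 971 N/mm; NOT adequate

E43XX → F_EXX = 430 MPa.
L_w = 2 × 375 = 750 mm; section modulus (unit throat) S = 2 × L²/6 = 46880 mm².
Direct shear f_v = P/L_w = 195×10³/750 = 260 N/mm.
Moment M = P × e = 195×10³ × 225 = 43875000 N·mm; bending f_b = M/S = 936 N/mm.
f_max = √(f_v² + f_b²) = √(260² + 936²) = 971.4 N/mm.
r_n/Ω = (1/2.0) × 0.6 × 430 × (0.707 × 10) = 912 N/mm → NOT adequate.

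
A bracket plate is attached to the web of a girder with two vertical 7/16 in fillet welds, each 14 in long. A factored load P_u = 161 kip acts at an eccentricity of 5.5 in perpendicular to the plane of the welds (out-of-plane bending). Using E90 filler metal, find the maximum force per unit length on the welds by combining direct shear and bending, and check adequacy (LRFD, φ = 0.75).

f_max ≈ 14.7 kip/in; NOT adequate

E90XX → F_EXX = 90 ksi.
L_w = 2 × 14 = 28 in; section modulus (unit throat) S = 2 × L²/6 = 65.33 in².
Direct shear f_v = P/L_w = 161/28 = 5.75 kip/in.
Moment M = P × e = 161 × 5.5 = 885.5 kip·in; bending f_b = M/S = 13.55 kip/in.
f_max = √(f_v² + f_b²) = √(5.75² + 13.55²) = 14.72 kip/in.
φr_n = 0.75 × 0.6 × 90 × (0.707 × 0.4375) = 12.53 kip/in → NOT adequate.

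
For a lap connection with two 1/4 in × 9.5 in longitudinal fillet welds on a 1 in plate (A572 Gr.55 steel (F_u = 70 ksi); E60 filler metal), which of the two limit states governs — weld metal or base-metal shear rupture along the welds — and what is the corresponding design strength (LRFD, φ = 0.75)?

E60XX → F_EXX = 60 ksi.
t_e = 0.707 × 0.25 = 0.1767 in; L = 19 in.
Weld metal: φR_n = 0.75 × 0.6 × 60 × 0.1767 × 19 = 90.67 kips.
Base metal (shear rupture): φR_n = 0.75 × 0.6 × 70 × 1 × 19 = 598.5 kips.
Governing: weld metal.

φR_n ≈ 90.7 kips (weld metal governs)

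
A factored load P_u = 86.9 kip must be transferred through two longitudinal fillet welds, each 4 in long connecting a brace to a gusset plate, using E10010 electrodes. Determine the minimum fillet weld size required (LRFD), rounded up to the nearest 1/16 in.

w = 3/8 in

E100XX → F_EXX = 100 ksi.
Total weld length L = 8 in.
Required throat t_e = P_u / (φ × 0.6 F_EXX × L) = 86.9 / (0.75 × 0.6 × 100 × 8) = 0.2414 in.
Required leg w = t_e / 0.707 = 0.3414 in → use 3/8 in.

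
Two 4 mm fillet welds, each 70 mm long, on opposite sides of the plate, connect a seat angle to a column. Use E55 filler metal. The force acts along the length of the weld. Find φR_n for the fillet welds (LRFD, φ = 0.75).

E55XX → F_EXX = 550 MPa.
Effective throat t_e = 0.707 × 4 = 2.828 mm.
Total length L = 140 mm; A_we = 2.828 × 140 = 395.9 mm².
F_nw = 0.6 F_EXX = 0.6 × 550 = 330 MPa.
φR_n = 0.75 × 330 × 395.9 × 10⁻³ = 97.99 kN.

φR_n ≈ 98 kN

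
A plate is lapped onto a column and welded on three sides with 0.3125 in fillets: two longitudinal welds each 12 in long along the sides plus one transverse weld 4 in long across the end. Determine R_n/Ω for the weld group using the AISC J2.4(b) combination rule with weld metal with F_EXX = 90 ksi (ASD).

R_n/Ω ≈ 167 kips

t_e = 0.707 × 0.3125 = 0.2209 in.
R_nwl = 0.6 × 90 × 0.2209 × 24 = 286.3 kips (longitudinal, 2 welds).
R_nwt = 0.6 × 90 × 0.2209 × 4 = 47.72 kips (transverse, base value).
(i) R_nwl + R_nwt = 334.1 kips; (ii) 0.85 R_nwl + 1.5 R_nwt = 315 kips.
R_n = max = 334.1 kips [governs: (i)]; R_n/Ω = 167 kips.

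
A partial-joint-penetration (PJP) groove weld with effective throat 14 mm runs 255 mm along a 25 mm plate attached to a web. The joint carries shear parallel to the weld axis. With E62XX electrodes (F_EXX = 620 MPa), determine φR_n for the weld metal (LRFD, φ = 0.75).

φR_n ≈ 996 kN

Effective throat (given) t_e = 14 mm.
A_we = 14 × 255 = 3570 mm².
F_nw = 0.6 F_EXX = 372 MPa.
φR_n = 0.75 × 372 × 3570 × 10⁻³ = 996 kN.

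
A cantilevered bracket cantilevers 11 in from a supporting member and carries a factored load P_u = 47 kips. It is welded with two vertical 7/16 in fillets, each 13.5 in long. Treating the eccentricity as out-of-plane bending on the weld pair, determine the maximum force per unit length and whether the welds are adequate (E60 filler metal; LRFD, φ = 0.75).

E60XX → F_EXX = 60 ksi.
L_w = 2 × 13.5 = 27 in; section modulus (unit throat) S = 2 × L²/6 = 60.75 in².
Direct shear f_v = P/L_w = 47/27 = 1.741 kip/in.
Moment M = P × e = 47 × 11 = 517 kip·in; bending f_b = M/S = 8.51 kip/in.
f_max = √(f_v² + f_b²) = √(1.741² + 8.51²) = 8.686 kip/in.
φr_n = 0.75 × 0.6 × 60 × (0.707 × 0.4375) = 8.351 kip/in → NOT adequate.

f_max ≈ 8.69 kip/in; NOT adequate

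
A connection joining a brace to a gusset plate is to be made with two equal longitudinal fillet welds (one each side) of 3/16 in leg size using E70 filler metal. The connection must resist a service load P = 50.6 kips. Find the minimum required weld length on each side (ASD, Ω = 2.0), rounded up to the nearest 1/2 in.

L = 9.5 in on each side

E70XX → F_EXX = 70 ksi.
Throat t_e = 0.707 × 0.1875 = 0.1326 in.
r_n/Ω = (0.6 × 70 × 0.1326) / 2.0 = 2.784 kip/in.
L_req = P / (r_n/Ω) = 50.6 / 2.784 = 18.18 in total.
Per side: 18.18 / 2 = 9.088 in.
Round up → use L = 9.5 in on each side.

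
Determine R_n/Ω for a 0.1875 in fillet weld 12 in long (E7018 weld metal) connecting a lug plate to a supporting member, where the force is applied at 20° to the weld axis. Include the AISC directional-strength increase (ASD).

R_n/Ω ≈ 36.7 kips

E70XX → F_EXX = 70 ksi.
t_e = 0.707 × 0.1875 = 0.1326 in; A_we = 0.1326 × 12 = 1.591 in².
Directional factor: 1.0 + 0.5 sin^1.5(20°) = 1.1.
F_nw = 0.6 × 70 × 1.1 = 46.2 ksi.
R_n/Ω = (46.2 × 1.591) / 2.0 = 36.75 kips.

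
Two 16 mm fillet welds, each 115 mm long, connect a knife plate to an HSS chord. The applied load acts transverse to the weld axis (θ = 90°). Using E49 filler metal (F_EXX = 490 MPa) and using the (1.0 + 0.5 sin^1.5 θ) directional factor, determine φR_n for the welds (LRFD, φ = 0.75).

φR_n ≈ 861 kN

t_e = 0.707 × 16 = 11.31 mm; A_we = 11.31 × 230 = 2602 mm².
Directional factor: 1.0 + 0.5 sin^1.5(90°) = 1.5.
F_nw = 0.6 × 490 × 1.5 = 441 MPa.
φR_n = 0.75 × 441 × 2602 × 10⁻³ = 860.5 kN.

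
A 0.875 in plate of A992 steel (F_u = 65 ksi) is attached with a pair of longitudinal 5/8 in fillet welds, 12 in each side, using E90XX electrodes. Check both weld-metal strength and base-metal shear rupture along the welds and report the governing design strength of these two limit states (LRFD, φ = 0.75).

E90XX → F_EXX = 90 ksi.
t_e = 0.707 × 0.625 = 0.4419 in; L = 24 in.
Weld metal: φR_n = 0.75 × 0.6 × 90 × 0.4419 × 24 = 429.5 kips.
Base metal (shear rupture): φR_n = 0.75 × 0.6 × 65 × 0.875 × 24 = 614.2 kips.
Governing: weld metal.

φR_n ≈ 430 kips (weld metal governs)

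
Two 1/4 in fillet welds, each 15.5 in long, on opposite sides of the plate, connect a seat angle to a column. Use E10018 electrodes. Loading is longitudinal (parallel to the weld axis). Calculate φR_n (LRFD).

φR_n ≈ 247 kip

E100XX → F_EXX = 100 ksi.
Effective throat t_e = 0.707 × 0.25 = 0.1767 in.
Total length L = 31 in; A_we = 0.1767 × 31 = 5.479 in².
F_nw = 0.6 F_EXX = 0.6 × 100 = 60 ksi.
φR_n = 0.75 × 60 × 5.479 = 246.6 kip.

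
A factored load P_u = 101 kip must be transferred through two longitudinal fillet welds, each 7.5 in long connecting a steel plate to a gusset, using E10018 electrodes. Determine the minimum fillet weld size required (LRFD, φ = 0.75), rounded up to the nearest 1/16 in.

E100XX → F_EXX = 100 ksi.
Total weld length L = 15 in.
Required throat t_e = P_u / (φ × 0.6 F_EXX × L) = 101 / (0.75 × 0.6 × 100 × 15) = 0.1496 in.
Required leg w = t_e / 0.707 = 0.2116 in → use 1/4 in.

w = 1/4 in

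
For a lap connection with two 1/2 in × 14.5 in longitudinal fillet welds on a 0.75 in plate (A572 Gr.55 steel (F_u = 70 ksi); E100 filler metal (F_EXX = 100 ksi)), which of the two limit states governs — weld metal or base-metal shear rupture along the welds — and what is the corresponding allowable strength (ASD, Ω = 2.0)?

t_e = 0.707 × 0.5 = 0.3535 in; L = 29 in.
Weld metal: R_n/Ω = (1/2.0) × 0.6 × 100 × 0.3535 × 29 = 307.5 kip.
Base metal (shear rupture): R_n/Ω = (1/2.0) × 0.6 × 70 × 0.75 × 29 = 456.8 kip.
Governing: weld metal.

R_n/Ω ≈ 308 kip (weld metal governs)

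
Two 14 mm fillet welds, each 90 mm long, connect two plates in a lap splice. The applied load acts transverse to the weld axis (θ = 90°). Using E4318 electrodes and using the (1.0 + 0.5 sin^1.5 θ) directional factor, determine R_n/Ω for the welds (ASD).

R_n/Ω ≈ 345 kN

E43XX → F_EXX = 430 MPa.
t_e = 0.707 × 14 = 9.898 mm; A_we = 9.898 × 180 = 1782 mm².
Directional factor: 1.0 + 0.5 sin^1.5(90°) = 1.5.
F_nw = 0.6 × 430 × 1.5 = 387 MPa.
R_n/Ω = (387 × 1782) / 2.0 × 10⁻³ = 344.7 kN.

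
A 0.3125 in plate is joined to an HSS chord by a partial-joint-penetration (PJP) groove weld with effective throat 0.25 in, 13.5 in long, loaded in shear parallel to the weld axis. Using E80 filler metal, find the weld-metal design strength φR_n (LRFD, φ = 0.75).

E80XX → F_EXX = 80 ksi.
Effective throat (given) t_e = 0.25 in.
A_we = 0.25 × 13.5 = 3.375 in².
F_nw = 0.6 F_EXX = 48 ksi.
φR_n = 0.75 × 48 × 3.375 = 121.5 kips.

φR_n ≈ 122 kips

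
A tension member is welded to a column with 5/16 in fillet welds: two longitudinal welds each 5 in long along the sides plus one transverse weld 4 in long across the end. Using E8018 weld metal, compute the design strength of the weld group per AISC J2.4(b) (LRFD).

E80XX → F_EXX = 80 ksi.
t_e = 0.707 × 0.3125 = 0.2209 in.
R_nwl = 0.6 × 80 × 0.2209 × 10 = 106 kip (longitudinal, 2 welds).
R_nwt = 0.6 × 80 × 0.2209 × 4 = 42.42 kip (transverse, base value).
(i) R_nwl + R_nwt = 148.5 kip; (ii) 0.85 R_nwl + 1.5 R_nwt = 153.8 kip.
R_n = max = 153.8 kip [governs: (ii)]; φR_n = 115.3 kip.

φR_n ≈ 115 kip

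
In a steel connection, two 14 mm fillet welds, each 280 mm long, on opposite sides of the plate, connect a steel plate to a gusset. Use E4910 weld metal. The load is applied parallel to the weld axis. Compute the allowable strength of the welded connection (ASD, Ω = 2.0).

R_n/Ω ≈ 815 kN

E49XX → F_EXX = 490 MPa.
Effective throat t_e = 0.707 × 14 = 9.898 mm.
Total length L = 560 mm; A_we = 9.898 × 560 = 5543 mm².
F_nw = 0.6 F_EXX = 0.6 × 490 = 294 MPa.
R_n = 294 × 5543 × 10⁻³ = 1630 kN; R_n/Ω = 1630/2.0 = 814.8 kN.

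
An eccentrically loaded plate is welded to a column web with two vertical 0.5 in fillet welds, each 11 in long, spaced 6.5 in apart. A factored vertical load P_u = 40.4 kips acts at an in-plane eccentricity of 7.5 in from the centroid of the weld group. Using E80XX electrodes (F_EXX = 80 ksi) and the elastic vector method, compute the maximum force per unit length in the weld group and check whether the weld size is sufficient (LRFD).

f_max ≈ 5.43 kip/in; adequate

Total weld length L_w = 22 in. Treat welds as unit-width lines.
Polar moment about centroid: J = 2[d³/12 + d(b/2)²] = 2[11³/12 + 11×3.25²] = 454.2 in³.
Direct shear f_v = P/L_w = 40.4 / 22 = 1.836 kip/in (vertical).
Torsion M = P·e = 40.4 × 7.5 = 303 kip·in.
Critical point at (x, y) = (3.25, 5.5) from centroid. f_tx = M·y/J = 3.669 kip/in; f_ty = M·x/J = 2.168 kip/in.
Resultant f_max = √[f_tx² + (f_v + f_ty)²] = √[3.669² + (1.836 + 2.168)²] = 5.431 kip/in.
Capacity per unit length: φr_n = 0.75 × 0.6 × 80 × (0.707 × 0.5) = 12.73 kip/in.
5.431 ≤ 12.73 → adequate.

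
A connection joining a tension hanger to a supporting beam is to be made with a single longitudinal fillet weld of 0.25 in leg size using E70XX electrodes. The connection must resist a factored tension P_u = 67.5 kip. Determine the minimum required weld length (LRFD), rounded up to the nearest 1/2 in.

L = 12.5 in

E70XX → F_EXX = 70 ksi.
Throat t_e = 0.707 × 0.25 = 0.1767 in.
φr_n = 0.75 × 0.6 × 70 × 0.1767 = 5.568 kip/in.
L_req = P_u / φr_n = 67.5 / 5.568 = 12.12 in total.
Round up → use L = 12.5 in.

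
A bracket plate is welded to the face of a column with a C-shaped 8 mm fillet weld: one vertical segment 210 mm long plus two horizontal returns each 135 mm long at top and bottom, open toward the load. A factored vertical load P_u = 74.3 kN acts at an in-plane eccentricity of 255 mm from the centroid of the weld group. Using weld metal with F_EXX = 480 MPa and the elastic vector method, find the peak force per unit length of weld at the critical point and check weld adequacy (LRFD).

Total weld length L_w = 480 mm. Treat welds as unit-width lines.
Centroid: x̄ = 2×135×67.5 / 480 = 37.97 mm from the vertical weld.
Polar moment about centroid: J = I_x + I_y = [210³/12 + 2×135×105²] + [210×37.97² + 2(135³/12 + 135×29.53²)] = 4697000 mm³.
Direct shear f_v = P/L_w = 74.3×10³ / 480 = 154.8 N/mm (vertical).
Torsion M = P·e = 74.3×10³ × 255 = 18946000 N·mm.
Critical point at (x, y) = (97.03, 105) from centroid. f_tx = M·y/J = 423.6 N/mm; f_ty = M·x/J = 391.4 N/mm.
Resultant f_max = √[f_tx² + (f_v + f_ty)²] = √[423.6² + (154.8 + 391.4)²] = 691.2 N/mm.
Capacity per unit length: φr_n = 0.75 × 0.6 × 480 × (0.707 × 8) = 1222 N/mm.
691.2 ≤ 1222 → adequate.

f_max ≈ 691 N/mm; adequate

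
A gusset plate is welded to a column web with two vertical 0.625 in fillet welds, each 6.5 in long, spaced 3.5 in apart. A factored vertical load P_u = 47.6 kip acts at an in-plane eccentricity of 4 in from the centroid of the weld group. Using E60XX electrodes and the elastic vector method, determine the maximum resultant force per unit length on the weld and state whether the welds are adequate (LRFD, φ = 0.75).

f_max ≈ 10.5 kip/in; adequate

E60XX → F_EXX = 60 ksi.
Total weld length L_w = 13 in. Treat welds as unit-width lines.
Polar moment about centroid: J = 2[d³/12 + d(b/2)²] = 2[6.5³/12 + 6.5×1.75²] = 85.58 in³.
Direct shear f_v = P/L_w = 47.6 / 13 = 3.662 kip/in (vertical).
Torsion M = P·e = 47.6 × 4 = 190.4 kip·in.
Critical point at (x, y) = (1.75, 3.25) from centroid. f_tx = M·y/J = 7.23 kip/in; f_ty = M·x/J = 3.893 kip/in.
Resultant f_max = √[f_tx² + (f_v + f_ty)²] = √[7.23² + (3.662 + 3.893)²] = 10.46 kip/in.
Capacity per unit length: φr_n = 0.75 × 0.6 × 60 × (0.707 × 0.625) = 11.93 kip/in.
10.46 ≤ 11.93 → adequate.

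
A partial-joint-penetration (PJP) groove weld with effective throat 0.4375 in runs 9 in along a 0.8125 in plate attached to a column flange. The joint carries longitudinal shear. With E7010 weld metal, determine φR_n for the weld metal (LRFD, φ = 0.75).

E70XX → F_EXX = 70 ksi.
Effective throat (given) t_e = 0.4375 in.
A_we = 0.4375 × 9 = 3.938 in².
F_nw = 0.6 F_EXX = 42 ksi.
φR_n = 0.75 × 42 × 3.938 = 124 kips.

φR_n ≈ 124 kips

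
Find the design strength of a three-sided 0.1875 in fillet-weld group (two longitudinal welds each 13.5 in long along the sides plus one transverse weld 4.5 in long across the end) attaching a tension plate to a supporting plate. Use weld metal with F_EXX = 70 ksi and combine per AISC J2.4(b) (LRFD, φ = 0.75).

t_e = 0.707 × 0.1875 = 0.1326 in.
R_nwl = 0.6 × 70 × 0.1326 × 27 = 150.3 kip (longitudinal, 2 welds).
R_nwt = 0.6 × 70 × 0.1326 × 4.5 = 25.05 kip (transverse, base value).
(i) R_nwl + R_nwt = 175.4 kip; (ii) 0.85 R_nwl + 1.5 R_nwt = 165.4 kip.
R_n = max = 175.4 kip [governs: (i)]; φR_n = 131.5 kip.

φR_n ≈ 132 kip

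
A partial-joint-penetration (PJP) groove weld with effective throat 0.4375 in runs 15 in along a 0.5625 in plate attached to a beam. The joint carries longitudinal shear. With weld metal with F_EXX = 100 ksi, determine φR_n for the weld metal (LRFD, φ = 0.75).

φR_n ≈ 295 kip

Effective throat (given) t_e = 0.4375 in.
A_we = 0.4375 × 15 = 6.562 in².
F_nw = 0.6 F_EXX = 60 ksi.
φR_n = 0.75 × 60 × 6.562 = 295.3 kip.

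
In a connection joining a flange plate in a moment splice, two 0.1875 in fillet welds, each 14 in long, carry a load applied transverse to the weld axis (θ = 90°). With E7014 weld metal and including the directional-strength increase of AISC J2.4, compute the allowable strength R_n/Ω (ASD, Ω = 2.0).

R_n/Ω ≈ 117 kip

E70XX → F_EXX = 70 ksi.
t_e = 0.707 × 0.1875 = 0.1326 in; A_we = 0.1326 × 28 = 3.712 in².
Directional factor: 1.0 + 0.5 sin^1.5(90°) = 1.5.
F_nw = 0.6 × 70 × 1.5 = 63 ksi.
R_n/Ω = (63 × 3.712) / 2.0 = 116.9 kip.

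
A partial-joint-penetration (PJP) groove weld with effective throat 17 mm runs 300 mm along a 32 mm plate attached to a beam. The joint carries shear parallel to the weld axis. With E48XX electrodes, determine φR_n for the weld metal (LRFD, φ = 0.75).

E48XX → F_EXX = 480 MPa.
Effective throat (given) t_e = 17 mm.
A_we = 17 × 300 = 5100 mm².
F_nw = 0.6 F_EXX = 288 MPa.
φR_n = 0.75 × 288 × 5100 × 10⁻³ = 1102 kN.

φR_n ≈ 1100 kN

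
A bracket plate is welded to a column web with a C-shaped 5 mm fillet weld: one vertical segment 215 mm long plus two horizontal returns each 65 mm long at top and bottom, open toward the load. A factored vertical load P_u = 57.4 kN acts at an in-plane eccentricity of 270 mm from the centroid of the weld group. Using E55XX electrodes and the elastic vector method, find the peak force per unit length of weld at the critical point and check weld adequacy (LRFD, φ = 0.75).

f_max ≈ 841 N/mm; adequate

E55XX → F_EXX = 550 MPa.
Total weld length L_w = 345 mm. Treat welds as unit-width lines.
Centroid: x̄ = 2×65×32.5 / 345 = 12.25 mm from the vertical weld.
Polar moment about centroid: J = I_x + I_y = [215³/12 + 2×65×107.5²] + [215×12.25² + 2(65³/12 + 65×20.25²)] = 2462000 mm³.
Direct shear f_v = P/L_w = 57.4×10³ / 345 = 166.4 N/mm (vertical).
Torsion M = P·e = 57.4×10³ × 270 = 15498000 N·mm.
Critical point at (x, y) = (52.75, 107.5) from centroid. f_tx = M·y/J = 676.7 N/mm; f_ty = M·x/J = 332.1 N/mm.
Resultant f_max = √[f_tx² + (f_v + f_ty)²] = √[676.7² + (166.4 + 332.1)²] = 840.5 N/mm.
Capacity per unit length: φr_n = 0.75 × 0.6 × 550 × (0.707 × 5) = 874.9 N/mm.
840.5 ≤ 874.9 → adequate.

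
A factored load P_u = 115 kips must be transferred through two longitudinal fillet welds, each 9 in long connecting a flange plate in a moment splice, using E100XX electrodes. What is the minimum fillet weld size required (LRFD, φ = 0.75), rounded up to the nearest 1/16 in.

w = 1/4 in

E100XX → F_EXX = 100 ksi.
Total weld length L = 18 in.
Required throat t_e = P_u / (φ × 0.6 F_EXX × L) = 115 / (0.75 × 0.6 × 100 × 18) = 0.142 in.
Required leg w = t_e / 0.707 = 0.2008 in → use 1/4 in.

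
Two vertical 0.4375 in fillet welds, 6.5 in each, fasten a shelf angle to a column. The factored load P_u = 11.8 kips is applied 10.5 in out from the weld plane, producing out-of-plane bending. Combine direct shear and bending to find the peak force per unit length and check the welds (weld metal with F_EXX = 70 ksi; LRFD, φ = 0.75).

L_w = 2 × 6.5 = 13 in; section modulus (unit throat) S = 2 × L²/6 = 14.08 in².
Direct shear f_v = P/L_w = 11.8/13 = 0.9077 kip/in.
Moment M = P × e = 11.8 × 10.5 = 123.9 kip·in; bending f_b = M/S = 8.798 kip/in.
f_max = √(f_v² + f_b²) = √(0.9077² + 8.798²) = 8.844 kip/in.
φr_n = 0.75 × 0.6 × 70 × (0.707 × 0.4375) = 9.743 kip/in → adequate.

f_max ≈ 8.84 kip/in; adequate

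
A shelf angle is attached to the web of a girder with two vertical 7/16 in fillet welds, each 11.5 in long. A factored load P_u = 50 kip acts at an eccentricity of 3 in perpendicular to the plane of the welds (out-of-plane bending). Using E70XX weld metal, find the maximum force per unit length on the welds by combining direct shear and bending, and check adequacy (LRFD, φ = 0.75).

f_max ≈ 4.04 kip/in; adequate

E70XX → F_EXX = 70 ksi.
L_w = 2 × 11.5 = 23 in; section modulus (unit throat) S = 2 × L²/6 = 44.08 in².
Direct shear f_v = P/L_w = 50/23 = 2.174 kip/in.
Moment M = P × e = 50 × 3 = 150 kip·in; bending f_b = M/S = 3.403 kip/in.
f_max = √(f_v² + f_b²) = √(2.174² + 3.403²) = 4.038 kip/in.
φr_n = 0.75 × 0.6 × 70 × (0.707 × 0.4375) = 9.743 kip/in → adequate.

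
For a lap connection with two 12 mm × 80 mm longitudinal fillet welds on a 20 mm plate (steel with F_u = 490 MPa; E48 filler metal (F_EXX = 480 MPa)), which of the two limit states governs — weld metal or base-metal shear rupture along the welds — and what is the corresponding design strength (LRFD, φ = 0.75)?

t_e = 0.707 × 12 = 8.484 mm; L = 160 mm.
Weld metal: φR_n = 0.75 × 0.6 × 480 × 8.484 × 160 × 10⁻³ = 293.2 kN.
Base metal (shear rupture): φR_n = 0.75 × 0.6 × 490 × 20 × 160 × 10⁻³ = 705.6 kN.
Governing: weld metal.

φR_n ≈ 293 kN (weld metal governs)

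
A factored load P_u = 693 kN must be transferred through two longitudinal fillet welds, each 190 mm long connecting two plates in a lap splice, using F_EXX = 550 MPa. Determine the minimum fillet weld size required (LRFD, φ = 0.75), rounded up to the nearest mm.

Total weld length L = 380 mm.
Required throat t_e = P_u / (φ × 0.6 F_EXX × L) = 693 / (0.75 × 0.6 × 550 × 380 × 10⁻³) = 7.368 mm.
Required leg w = t_e / 0.707 = 10.42 mm → use 11 mm.

w = 11 mm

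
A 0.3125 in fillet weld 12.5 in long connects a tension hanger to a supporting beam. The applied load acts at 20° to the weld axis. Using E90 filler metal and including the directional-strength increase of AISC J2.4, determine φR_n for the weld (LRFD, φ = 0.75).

φR_n ≈ 123 kip

E90XX → F_EXX = 90 ksi.
t_e = 0.707 × 0.3125 = 0.2209 in; A_we = 0.2209 × 12.5 = 2.762 in².
Directional factor: 1.0 + 0.5 sin^1.5(20°) = 1.1.
F_nw = 0.6 × 90 × 1.1 = 59.4 ksi.
φR_n = 0.75 × 59.4 × 2.762 = 123 kip.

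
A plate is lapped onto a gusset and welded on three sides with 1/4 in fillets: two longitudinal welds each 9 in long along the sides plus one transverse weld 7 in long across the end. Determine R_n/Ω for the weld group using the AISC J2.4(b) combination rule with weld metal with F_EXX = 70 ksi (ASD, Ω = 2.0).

t_e = 0.707 × 0.25 = 0.1767 in.
R_nwl = 0.6 × 70 × 0.1767 × 18 = 133.6 kip (longitudinal, 2 welds).
R_nwt = 0.6 × 70 × 0.1767 × 7 = 51.96 kip (transverse, base value).
(i) R_nwl + R_nwt = 185.6 kip; (ii) 0.85 R_nwl + 1.5 R_nwt = 191.5 kip.
R_n = max = 191.5 kip [governs: (ii)]; R_n/Ω = 95.76 kip.

R_n/Ω ≈ 95.8 kip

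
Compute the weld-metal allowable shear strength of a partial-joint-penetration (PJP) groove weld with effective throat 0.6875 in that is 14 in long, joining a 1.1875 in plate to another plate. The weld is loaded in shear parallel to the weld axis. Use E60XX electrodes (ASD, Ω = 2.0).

E60XX → F_EXX = 60 ksi.
Effective throat (given) t_e = 0.6875 in.
A_we = 0.6875 × 14 = 9.625 in².
F_nw = 0.6 F_EXX = 36 ksi.
R_n/Ω = (36 × 9.625) / 2.0 = 173.2 kips.

R_n/Ω ≈ 173 kips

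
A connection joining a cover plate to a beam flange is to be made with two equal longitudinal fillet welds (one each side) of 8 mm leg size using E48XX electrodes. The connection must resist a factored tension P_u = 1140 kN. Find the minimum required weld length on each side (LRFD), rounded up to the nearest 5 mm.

L = 470 mm on each side

E48XX → F_EXX = 480 MPa.
Throat t_e = 0.707 × 8 = 5.656 mm.
φr_n = 0.75 × 0.6 × 480 × 5.656 × 10⁻³ = 1.222 kN/mm.
L_req = P_u / φr_n = 1140 / 1.222 = 933.1 mm total.
Per side: 933.1 / 2 = 466.6 mm.
Round up → use L = 470 mm on each side.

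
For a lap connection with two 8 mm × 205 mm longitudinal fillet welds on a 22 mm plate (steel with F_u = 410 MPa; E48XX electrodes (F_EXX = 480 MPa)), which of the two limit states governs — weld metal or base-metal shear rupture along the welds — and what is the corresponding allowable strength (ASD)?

t_e = 0.707 × 8 = 5.656 mm; L = 410 mm.
Weld metal: R_n/Ω = (1/2.0) × 0.6 × 480 × 5.656 × 410 × 10⁻³ = 333.9 kN.
Base metal (shear rupture): R_n/Ω = (1/2.0) × 0.6 × 410 × 22 × 410 × 10⁻³ = 1109 kN.
Governing: weld metal.

R_n/Ω ≈ 334 kN (weld metal governs)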